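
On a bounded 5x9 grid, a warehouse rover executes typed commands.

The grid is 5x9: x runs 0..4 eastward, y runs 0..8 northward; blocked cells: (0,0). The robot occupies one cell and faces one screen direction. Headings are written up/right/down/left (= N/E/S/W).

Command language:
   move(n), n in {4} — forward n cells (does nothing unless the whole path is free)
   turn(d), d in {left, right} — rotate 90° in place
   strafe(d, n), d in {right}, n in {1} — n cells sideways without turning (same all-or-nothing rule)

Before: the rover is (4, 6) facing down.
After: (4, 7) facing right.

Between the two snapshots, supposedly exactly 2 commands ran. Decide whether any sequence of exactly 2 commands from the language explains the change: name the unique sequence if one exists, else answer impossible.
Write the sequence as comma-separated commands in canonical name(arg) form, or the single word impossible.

impossible

checked all 2-command options: none fits.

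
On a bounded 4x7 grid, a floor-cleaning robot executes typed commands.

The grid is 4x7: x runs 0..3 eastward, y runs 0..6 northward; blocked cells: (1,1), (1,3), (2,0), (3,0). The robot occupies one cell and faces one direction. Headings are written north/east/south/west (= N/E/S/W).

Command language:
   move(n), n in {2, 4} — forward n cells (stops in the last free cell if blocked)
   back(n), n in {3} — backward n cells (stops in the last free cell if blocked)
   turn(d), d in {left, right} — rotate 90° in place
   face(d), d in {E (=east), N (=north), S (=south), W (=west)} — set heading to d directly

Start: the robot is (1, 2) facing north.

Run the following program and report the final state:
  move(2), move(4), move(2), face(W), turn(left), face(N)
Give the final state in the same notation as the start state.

(1, 2) facing north

t0: (1, 2) facing north
step 1 (move(2)): (1, 2) facing north
step 2 (move(4)): (1, 2) facing north
step 3 (move(2)): (1, 2) facing north
step 4 (face(W)): (1, 2) facing west
step 5 (turn(left)): (1, 2) facing south
step 6 (face(N)): (1, 2) facing north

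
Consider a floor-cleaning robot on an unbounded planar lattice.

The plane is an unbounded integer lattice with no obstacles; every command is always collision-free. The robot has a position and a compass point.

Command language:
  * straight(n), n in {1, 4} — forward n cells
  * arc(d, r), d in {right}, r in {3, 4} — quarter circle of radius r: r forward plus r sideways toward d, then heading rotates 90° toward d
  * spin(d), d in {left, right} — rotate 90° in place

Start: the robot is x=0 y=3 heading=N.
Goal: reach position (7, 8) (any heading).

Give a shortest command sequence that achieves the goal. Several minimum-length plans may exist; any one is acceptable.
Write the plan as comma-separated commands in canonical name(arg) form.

initial: x=0 y=3 heading=N
1. straight(4) → x=0 y=7 heading=N
2. arc(right, 4) → x=4 y=11 heading=E
3. arc(right, 3) → x=7 y=8 heading=S
minimal: 3 command(s), checked below 3.

straight(4), arc(right, 4), arc(right, 3)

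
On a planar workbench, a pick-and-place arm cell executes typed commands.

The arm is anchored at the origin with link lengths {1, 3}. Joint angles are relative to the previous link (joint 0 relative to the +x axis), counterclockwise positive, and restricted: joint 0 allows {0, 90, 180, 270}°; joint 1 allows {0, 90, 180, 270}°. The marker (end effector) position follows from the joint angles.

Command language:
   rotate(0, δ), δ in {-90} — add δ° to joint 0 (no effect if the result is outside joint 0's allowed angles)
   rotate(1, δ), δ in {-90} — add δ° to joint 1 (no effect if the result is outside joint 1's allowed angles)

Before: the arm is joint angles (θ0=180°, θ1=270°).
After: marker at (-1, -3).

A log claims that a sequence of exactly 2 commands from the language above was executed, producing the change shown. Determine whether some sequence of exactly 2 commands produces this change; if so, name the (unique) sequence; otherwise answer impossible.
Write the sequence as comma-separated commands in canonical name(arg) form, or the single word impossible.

rotate(1, -90), rotate(1, -90)

start: joint angles (θ0=180°, θ1=270°)
step 1 (rotate(1, -90)): joint angles (θ0=180°, θ1=180°)
step 2 (rotate(1, -90)): joint angles (θ0=180°, θ1=90°)
no rival 2-sequence matches.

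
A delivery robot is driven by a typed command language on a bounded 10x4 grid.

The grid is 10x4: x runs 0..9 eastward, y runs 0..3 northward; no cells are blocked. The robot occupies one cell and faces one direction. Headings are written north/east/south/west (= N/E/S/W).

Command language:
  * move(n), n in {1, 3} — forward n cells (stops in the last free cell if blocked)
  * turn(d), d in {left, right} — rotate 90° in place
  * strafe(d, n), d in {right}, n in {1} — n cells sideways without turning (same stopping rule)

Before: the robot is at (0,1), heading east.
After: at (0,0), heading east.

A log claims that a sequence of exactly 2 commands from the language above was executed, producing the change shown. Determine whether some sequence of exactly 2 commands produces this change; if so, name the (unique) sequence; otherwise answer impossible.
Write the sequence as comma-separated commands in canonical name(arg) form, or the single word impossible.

key: the second strafe(right, 1) runs into the grid edge before its full distance
start: at (0,1), heading east
t=1 strafe(right, 1) ⇒ at (0,0), heading east
t=2 strafe(right, 1) ⇒ at (0,0), heading east
uniquely the one of 25 2-step routes that fits.

strafe(right, 1), strafe(right, 1)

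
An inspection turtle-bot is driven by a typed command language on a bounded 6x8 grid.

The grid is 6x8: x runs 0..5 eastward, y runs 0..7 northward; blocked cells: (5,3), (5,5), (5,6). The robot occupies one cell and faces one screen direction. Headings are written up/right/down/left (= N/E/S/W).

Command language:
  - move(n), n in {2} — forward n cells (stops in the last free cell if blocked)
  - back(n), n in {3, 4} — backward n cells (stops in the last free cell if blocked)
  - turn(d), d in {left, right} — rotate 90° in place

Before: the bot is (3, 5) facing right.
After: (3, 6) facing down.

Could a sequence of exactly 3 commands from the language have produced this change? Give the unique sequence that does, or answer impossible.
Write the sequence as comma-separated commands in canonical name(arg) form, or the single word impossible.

key: position moved to (3,6) AND the heading swung to S — translation plus rotation needed
from: (3, 5) facing right
step 1 (turn(right)): (3, 5) facing down
step 2 (move(2)): (3, 3) facing down
step 3 (back(3)): (3, 6) facing down
uniquely the one of 125 3-step routes that fits.

turn(right), move(2), back(3)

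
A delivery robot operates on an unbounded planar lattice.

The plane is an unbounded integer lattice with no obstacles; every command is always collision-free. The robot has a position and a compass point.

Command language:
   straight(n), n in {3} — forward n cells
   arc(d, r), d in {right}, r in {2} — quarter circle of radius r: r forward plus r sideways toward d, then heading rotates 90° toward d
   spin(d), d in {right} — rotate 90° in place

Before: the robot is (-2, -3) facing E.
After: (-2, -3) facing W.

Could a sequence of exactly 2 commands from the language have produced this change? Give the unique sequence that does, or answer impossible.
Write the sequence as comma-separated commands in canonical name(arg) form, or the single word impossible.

key: (-2,-3) unmoved — no command in the sequence translates
start: (-2, -3) facing E
t=1 spin(right) ⇒ (-2, -3) facing S
t=2 spin(right) ⇒ (-2, -3) facing W
no other 2-command option fits: unique.

spin(right), spin(right)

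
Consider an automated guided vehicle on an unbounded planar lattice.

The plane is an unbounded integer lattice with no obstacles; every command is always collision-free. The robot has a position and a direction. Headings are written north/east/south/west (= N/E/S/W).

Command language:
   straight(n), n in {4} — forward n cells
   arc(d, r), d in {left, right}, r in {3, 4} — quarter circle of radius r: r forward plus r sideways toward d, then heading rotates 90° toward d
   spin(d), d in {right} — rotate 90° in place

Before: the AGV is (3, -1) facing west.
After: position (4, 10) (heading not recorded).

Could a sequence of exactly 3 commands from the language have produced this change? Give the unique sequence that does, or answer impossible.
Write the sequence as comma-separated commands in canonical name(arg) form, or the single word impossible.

arc(right, 3), straight(4), arc(right, 4)

key: running arc(right, 4) before arc(right, 3) would end elsewhere — order is forced
t0: (3, -1) facing west
step 1 (arc(right, 3)): (0, 2) facing north
step 2 (straight(4)): (0, 6) facing north
step 3 (arc(right, 4)): (4, 10) facing east
uniquely the one of 216 3-step routes that fits.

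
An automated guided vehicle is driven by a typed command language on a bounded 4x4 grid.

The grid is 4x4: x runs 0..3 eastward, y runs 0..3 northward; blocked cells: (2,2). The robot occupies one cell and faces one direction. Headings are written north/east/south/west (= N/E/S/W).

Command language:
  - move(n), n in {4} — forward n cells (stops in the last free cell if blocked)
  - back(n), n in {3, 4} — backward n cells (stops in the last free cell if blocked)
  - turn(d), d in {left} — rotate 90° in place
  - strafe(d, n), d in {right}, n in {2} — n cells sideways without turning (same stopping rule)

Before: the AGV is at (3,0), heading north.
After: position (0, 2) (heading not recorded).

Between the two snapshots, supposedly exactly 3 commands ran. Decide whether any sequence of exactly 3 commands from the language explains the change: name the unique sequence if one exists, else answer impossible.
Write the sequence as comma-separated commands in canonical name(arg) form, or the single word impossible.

key: order matters: swapping turn(left) and strafe(right, 2) lands elsewhere
initial: at (3,0), heading north
1. turn(left) → at (3,0), heading west
2. move(4) → at (0,0), heading west
3. strafe(right, 2) → at (0,2), heading west
all 125 alternatives checked — unique.

turn(left), move(4), strafe(right, 2)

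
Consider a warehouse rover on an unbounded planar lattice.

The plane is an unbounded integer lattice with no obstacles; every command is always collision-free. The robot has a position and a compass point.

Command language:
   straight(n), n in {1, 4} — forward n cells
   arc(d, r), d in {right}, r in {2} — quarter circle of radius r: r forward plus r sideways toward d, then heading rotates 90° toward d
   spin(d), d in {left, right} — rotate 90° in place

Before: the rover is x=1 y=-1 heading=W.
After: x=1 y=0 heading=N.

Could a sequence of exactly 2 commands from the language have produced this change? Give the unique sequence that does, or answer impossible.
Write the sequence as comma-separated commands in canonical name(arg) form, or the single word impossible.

spin(right), straight(1)

key: order matters: swapping spin(right) and straight(1) lands elsewhere
initial: x=1 y=-1 heading=W
t=1 spin(right) ⇒ x=1 y=-1 heading=N
t=2 straight(1) ⇒ x=1 y=0 heading=N
no other 2-command option fits: unique.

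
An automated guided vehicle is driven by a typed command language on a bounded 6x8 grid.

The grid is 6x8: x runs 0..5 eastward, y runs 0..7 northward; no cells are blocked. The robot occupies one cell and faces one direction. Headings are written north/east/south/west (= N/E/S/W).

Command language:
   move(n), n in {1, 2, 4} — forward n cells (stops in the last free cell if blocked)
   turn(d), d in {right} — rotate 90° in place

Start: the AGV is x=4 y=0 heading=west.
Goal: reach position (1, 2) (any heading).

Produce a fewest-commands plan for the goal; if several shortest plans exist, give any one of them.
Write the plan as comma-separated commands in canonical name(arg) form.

t0: x=4 y=0 heading=west
[1] after move(1): x=3 y=0 heading=west
[2] after move(2): x=1 y=0 heading=west
[3] after turn(right): x=1 y=0 heading=north
[4] after move(2): x=1 y=2 heading=north
nothing shorter than 4 reaches the goal.

move(1), move(2), turn(right), move(2)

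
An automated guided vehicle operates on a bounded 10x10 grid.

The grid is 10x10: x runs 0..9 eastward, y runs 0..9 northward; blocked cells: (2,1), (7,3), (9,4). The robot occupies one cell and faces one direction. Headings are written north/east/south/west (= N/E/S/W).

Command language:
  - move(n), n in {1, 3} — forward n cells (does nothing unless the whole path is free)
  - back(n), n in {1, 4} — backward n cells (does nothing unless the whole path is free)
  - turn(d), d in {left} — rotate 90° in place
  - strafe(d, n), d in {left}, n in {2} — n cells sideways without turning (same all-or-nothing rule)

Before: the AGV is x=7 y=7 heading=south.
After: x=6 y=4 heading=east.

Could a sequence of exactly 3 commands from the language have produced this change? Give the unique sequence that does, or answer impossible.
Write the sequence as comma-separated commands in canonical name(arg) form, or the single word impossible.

move(3), turn(left), back(1)

key: running back(1) before move(3) would end elsewhere — order is forced
from: x=7 y=7 heading=south
[1] after move(3): x=7 y=4 heading=south
[2] after turn(left): x=7 y=4 heading=east
[3] after back(1): x=6 y=4 heading=east
uniquely the one of 216 3-step routes that fits.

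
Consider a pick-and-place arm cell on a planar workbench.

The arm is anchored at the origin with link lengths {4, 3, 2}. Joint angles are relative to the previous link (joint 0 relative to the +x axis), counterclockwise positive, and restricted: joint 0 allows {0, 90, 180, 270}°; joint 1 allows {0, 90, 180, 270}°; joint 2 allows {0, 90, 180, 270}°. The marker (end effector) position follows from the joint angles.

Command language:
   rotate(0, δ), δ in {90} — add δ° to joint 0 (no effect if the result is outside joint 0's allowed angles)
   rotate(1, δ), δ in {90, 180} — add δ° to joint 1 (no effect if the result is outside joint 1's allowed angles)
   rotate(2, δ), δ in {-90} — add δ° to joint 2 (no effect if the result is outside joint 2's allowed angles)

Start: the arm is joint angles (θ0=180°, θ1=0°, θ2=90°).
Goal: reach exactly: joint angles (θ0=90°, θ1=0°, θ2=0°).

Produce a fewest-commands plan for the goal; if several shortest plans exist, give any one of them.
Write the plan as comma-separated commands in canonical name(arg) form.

initial: joint angles (θ0=180°, θ1=0°, θ2=90°)
1. rotate(0, 90) → joint angles (θ0=270°, θ1=0°, θ2=90°)
2. rotate(0, 90) → joint angles (θ0=0°, θ1=0°, θ2=90°)
3. rotate(0, 90) → joint angles (θ0=90°, θ1=0°, θ2=90°)
4. rotate(2, -90) → joint angles (θ0=90°, θ1=0°, θ2=0°)
minimal: 4 command(s), checked below 4.

rotate(0, 90), rotate(0, 90), rotate(0, 90), rotate(2, -90)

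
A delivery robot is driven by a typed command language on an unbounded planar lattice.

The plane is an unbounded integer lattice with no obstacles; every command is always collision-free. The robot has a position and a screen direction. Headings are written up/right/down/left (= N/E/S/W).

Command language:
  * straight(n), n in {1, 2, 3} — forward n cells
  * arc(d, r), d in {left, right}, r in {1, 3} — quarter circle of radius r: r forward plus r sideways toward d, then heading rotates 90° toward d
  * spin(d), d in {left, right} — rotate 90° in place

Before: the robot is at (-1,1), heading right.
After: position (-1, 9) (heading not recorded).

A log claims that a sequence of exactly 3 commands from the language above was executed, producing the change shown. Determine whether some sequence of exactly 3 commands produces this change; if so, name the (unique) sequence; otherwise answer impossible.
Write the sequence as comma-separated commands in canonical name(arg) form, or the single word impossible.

initial: at (-1,1), heading right
[1] after arc(left, 3): at (2,4), heading up
[2] after straight(2): at (2,6), heading up
[3] after arc(left, 3): at (-1,9), heading left
all 729 alternatives checked — unique.

arc(left, 3), straight(2), arc(left, 3)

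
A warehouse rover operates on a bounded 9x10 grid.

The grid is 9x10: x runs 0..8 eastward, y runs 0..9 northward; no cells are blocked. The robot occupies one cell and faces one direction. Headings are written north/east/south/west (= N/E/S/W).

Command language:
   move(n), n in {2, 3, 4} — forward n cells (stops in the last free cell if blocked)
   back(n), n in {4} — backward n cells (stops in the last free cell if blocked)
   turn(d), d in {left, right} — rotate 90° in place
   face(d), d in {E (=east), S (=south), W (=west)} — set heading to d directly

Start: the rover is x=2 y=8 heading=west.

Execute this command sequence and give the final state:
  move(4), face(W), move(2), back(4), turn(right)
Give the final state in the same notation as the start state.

start: x=2 y=8 heading=west
step 1 (move(4)): x=0 y=8 heading=west
step 2 (face(W)): x=0 y=8 heading=west
step 3 (move(2)): x=0 y=8 heading=west
step 4 (back(4)): x=4 y=8 heading=west
step 5 (turn(right)): x=4 y=8 heading=north

x=4 y=8 heading=north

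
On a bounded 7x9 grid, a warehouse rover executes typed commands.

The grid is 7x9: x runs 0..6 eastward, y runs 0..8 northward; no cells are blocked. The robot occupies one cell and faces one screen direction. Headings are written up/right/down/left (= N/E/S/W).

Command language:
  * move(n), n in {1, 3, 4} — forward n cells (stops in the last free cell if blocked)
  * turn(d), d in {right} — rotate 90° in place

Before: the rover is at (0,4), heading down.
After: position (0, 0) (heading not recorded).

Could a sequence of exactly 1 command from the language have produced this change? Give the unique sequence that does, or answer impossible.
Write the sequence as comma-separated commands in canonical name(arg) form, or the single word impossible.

t0: at (0,4), heading down
1. move(4) → at (0,0), heading down
no other 1-command option fits: unique.

move(4)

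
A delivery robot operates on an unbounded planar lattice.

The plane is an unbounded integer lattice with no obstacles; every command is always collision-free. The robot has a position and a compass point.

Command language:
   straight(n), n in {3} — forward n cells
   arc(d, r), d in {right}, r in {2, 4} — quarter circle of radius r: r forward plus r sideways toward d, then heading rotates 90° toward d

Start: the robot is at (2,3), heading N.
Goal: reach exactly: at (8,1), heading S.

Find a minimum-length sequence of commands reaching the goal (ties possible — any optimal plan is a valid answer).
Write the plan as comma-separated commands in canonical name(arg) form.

from: at (2,3), heading N
[1] after arc(right, 2): at (4,5), heading E
[2] after arc(right, 4): at (8,1), heading S
shorter routes all fall short; 2 is best.

arc(right, 2), arc(right, 4)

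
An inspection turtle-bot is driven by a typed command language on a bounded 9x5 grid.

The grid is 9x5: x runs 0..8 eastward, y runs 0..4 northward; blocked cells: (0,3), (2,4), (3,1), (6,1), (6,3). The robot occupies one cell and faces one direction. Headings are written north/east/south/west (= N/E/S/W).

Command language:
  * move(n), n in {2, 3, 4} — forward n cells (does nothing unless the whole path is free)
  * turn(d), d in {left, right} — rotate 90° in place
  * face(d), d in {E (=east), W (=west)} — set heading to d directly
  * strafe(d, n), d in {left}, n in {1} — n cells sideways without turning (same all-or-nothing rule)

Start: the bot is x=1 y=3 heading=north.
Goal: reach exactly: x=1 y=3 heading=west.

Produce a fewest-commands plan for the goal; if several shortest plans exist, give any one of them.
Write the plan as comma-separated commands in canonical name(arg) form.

face(W)

from: x=1 y=3 heading=north
step 1 (face(W)): x=1 y=3 heading=west
no 0-step plan works, so 1 is optimal.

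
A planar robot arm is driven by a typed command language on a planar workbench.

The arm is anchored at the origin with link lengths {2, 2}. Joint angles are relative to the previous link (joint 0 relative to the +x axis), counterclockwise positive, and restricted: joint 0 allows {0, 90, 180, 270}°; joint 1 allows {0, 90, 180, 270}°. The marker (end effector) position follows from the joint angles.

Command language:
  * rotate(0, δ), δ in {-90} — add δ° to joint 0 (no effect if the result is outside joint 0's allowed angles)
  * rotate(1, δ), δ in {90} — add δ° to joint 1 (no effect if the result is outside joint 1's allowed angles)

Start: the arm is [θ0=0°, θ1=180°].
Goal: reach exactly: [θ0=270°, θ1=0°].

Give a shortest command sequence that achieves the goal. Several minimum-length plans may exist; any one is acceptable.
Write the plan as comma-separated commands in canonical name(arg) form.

initial: [θ0=0°, θ1=180°]
t=1 rotate(0, -90) ⇒ [θ0=270°, θ1=180°]
t=2 rotate(1, 90) ⇒ [θ0=270°, θ1=270°]
t=3 rotate(1, 90) ⇒ [θ0=270°, θ1=0°]
no 2-step plan works, so 3 is optimal.

rotate(0, -90), rotate(1, 90), rotate(1, 90)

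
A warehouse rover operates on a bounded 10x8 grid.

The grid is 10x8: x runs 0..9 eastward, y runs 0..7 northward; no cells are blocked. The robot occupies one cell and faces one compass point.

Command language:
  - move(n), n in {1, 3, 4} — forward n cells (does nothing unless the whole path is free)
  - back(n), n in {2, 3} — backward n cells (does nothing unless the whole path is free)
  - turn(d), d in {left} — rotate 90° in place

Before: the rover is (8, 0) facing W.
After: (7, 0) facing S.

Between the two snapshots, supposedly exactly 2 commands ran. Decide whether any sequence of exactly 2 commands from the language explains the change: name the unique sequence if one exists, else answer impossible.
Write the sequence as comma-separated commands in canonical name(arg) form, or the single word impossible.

move(1), turn(left)

key: running turn(left) before move(1) would end elsewhere — order is forced
from: (8, 0) facing W
[1] after move(1): (7, 0) facing W
[2] after turn(left): (7, 0) facing S
no rival 2-sequence matches.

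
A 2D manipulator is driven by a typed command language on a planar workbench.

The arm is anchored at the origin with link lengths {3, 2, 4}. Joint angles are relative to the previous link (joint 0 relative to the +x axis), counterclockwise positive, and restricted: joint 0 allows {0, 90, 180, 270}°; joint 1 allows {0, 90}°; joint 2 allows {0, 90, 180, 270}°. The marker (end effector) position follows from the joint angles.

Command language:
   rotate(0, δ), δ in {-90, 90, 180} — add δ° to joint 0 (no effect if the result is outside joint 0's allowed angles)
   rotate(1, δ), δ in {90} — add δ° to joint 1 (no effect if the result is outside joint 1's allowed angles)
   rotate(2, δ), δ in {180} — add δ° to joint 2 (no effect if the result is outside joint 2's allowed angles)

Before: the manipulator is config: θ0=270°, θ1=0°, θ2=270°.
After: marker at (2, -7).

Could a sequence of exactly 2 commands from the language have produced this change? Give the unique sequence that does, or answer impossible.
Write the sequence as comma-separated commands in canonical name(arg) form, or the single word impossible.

initial: config: θ0=270°, θ1=0°, θ2=270°
step 1 (rotate(1, 90)): config: θ0=270°, θ1=90°, θ2=270°
step 2 (rotate(1, 90)): config: θ0=270°, θ1=90°, θ2=270°
no rival 2-sequence matches.

rotate(1, 90), rotate(1, 90)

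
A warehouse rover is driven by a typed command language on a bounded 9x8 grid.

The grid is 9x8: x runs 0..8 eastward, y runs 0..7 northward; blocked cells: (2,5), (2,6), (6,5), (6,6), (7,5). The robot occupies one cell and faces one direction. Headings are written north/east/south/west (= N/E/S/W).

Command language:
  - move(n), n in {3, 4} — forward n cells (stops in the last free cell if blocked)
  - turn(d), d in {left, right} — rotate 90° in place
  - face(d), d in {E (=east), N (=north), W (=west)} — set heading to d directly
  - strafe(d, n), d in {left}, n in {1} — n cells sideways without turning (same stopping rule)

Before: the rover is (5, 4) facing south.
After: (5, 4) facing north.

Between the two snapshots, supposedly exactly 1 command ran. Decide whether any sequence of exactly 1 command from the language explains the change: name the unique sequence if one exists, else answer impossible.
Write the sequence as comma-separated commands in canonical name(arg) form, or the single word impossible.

key: parked at (5,4) the whole time — nothing moves the robot
from: (5, 4) facing south
1. face(N) → (5, 4) facing north
all 8 alternatives checked — unique.

face(N)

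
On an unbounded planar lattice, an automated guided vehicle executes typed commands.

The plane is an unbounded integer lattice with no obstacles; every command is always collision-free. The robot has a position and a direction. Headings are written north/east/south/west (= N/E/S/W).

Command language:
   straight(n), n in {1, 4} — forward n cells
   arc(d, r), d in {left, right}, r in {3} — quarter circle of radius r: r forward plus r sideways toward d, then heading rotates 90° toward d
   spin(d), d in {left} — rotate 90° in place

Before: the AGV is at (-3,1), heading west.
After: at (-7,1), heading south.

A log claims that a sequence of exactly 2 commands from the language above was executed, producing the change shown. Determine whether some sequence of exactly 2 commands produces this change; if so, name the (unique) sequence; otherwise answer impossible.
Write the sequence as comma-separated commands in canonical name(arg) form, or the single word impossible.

straight(4), spin(left)

key: position moved to (-7,1) AND the heading swung to S — translation plus rotation needed
initial: at (-3,1), heading west
step 1 (straight(4)): at (-7,1), heading west
step 2 (spin(left)): at (-7,1), heading south
uniquely the one of 25 2-step routes that fits.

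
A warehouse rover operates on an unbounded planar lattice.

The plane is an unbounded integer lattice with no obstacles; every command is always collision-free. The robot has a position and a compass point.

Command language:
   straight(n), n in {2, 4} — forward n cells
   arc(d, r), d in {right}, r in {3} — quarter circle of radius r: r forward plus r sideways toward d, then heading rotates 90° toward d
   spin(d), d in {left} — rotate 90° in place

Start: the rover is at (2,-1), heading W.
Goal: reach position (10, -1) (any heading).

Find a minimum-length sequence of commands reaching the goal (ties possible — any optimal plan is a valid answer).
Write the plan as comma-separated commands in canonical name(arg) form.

spin(left), spin(left), straight(4), straight(4)

start: at (2,-1), heading W
t=1 spin(left) ⇒ at (2,-1), heading S
t=2 spin(left) ⇒ at (2,-1), heading E
t=3 straight(4) ⇒ at (6,-1), heading E
t=4 straight(4) ⇒ at (10,-1), heading E
no 3-step plan works, so 4 is optimal.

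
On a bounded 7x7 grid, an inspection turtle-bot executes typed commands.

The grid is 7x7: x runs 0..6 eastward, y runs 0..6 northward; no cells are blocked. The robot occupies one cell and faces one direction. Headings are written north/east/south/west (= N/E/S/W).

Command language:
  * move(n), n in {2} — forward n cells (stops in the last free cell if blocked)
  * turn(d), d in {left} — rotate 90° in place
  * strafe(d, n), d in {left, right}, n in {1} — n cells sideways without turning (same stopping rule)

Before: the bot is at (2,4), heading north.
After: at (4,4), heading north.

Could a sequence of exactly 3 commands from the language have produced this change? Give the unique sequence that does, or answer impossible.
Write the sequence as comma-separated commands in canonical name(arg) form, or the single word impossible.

all 64 sequences checked — none match.

impossible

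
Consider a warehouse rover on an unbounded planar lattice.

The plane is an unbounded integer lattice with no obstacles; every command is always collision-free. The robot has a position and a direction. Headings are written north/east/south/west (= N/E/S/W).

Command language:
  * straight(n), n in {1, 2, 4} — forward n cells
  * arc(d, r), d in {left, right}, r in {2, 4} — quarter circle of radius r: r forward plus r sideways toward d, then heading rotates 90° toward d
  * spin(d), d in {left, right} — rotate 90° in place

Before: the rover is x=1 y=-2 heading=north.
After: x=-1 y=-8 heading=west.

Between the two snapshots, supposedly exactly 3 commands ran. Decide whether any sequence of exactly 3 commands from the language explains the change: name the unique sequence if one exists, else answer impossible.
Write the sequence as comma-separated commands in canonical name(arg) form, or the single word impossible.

spin(right), arc(right, 2), arc(right, 4)

key: order matters: swapping spin(right) and arc(right, 4) lands elsewhere
begin: x=1 y=-2 heading=north
[1] after spin(right): x=1 y=-2 heading=east
[2] after arc(right, 2): x=3 y=-4 heading=south
[3] after arc(right, 4): x=-1 y=-8 heading=west
no other 3-command option fits: unique.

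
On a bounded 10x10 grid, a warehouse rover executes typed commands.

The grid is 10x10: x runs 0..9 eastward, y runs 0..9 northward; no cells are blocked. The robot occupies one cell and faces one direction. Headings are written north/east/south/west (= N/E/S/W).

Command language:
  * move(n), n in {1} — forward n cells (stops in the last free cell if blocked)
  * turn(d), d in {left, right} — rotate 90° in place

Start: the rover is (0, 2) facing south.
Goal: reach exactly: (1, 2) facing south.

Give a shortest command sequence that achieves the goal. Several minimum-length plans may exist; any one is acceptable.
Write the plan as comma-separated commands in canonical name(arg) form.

initial: (0, 2) facing south
step 1 (turn(left)): (0, 2) facing east
step 2 (move(1)): (1, 2) facing east
step 3 (turn(right)): (1, 2) facing south
shorter routes all fall short; 3 is best.

turn(left), move(1), turn(right)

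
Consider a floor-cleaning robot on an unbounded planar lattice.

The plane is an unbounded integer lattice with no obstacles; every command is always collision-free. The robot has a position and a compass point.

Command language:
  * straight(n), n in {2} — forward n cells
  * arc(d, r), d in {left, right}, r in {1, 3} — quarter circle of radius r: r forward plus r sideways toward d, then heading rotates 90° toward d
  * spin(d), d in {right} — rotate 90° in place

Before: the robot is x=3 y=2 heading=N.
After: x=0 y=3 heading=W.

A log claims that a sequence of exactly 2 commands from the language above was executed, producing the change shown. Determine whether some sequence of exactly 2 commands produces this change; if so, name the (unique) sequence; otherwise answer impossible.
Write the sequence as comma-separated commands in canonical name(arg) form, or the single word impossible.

arc(left, 1), straight(2)

key: running straight(2) before arc(left, 1) would end elsewhere — order is forced
t0: x=3 y=2 heading=N
step 1 (arc(left, 1)): x=2 y=3 heading=W
step 2 (straight(2)): x=0 y=3 heading=W
no rival 2-sequence matches.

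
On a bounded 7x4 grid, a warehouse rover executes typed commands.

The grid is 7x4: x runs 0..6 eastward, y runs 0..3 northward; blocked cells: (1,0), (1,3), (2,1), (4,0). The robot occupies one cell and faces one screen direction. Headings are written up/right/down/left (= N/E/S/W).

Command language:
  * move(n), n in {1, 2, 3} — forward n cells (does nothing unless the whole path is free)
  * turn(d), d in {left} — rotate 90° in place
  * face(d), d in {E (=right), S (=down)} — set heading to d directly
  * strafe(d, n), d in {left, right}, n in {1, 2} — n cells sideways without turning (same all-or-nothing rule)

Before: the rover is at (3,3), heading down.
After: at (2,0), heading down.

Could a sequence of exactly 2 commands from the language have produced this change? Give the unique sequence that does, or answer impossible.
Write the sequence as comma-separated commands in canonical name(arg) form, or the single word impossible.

move(3), strafe(right, 1)

key: still facing S at the end — nothing in the sequence rotates
begin: at (3,3), heading down
[1] after move(3): at (3,0), heading down
[2] after strafe(right, 1): at (2,0), heading down
no rival 2-sequence matches.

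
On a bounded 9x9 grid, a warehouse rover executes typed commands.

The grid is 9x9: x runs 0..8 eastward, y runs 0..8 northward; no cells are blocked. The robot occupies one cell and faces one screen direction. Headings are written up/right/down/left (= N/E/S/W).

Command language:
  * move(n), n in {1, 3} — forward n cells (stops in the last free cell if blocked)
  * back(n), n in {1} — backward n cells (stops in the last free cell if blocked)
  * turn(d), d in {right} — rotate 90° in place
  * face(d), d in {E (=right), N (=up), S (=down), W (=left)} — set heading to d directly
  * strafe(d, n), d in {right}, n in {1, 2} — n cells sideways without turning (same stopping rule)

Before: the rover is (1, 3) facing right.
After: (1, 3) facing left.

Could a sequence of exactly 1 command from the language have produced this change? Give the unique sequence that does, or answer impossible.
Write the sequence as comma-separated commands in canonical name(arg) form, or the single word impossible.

key: parked at (1,3) the whole time — nothing moves the robot
start: (1, 3) facing right
[1] after face(W): (1, 3) facing left
uniquely the one of 10 1-step routes that fits.

face(W)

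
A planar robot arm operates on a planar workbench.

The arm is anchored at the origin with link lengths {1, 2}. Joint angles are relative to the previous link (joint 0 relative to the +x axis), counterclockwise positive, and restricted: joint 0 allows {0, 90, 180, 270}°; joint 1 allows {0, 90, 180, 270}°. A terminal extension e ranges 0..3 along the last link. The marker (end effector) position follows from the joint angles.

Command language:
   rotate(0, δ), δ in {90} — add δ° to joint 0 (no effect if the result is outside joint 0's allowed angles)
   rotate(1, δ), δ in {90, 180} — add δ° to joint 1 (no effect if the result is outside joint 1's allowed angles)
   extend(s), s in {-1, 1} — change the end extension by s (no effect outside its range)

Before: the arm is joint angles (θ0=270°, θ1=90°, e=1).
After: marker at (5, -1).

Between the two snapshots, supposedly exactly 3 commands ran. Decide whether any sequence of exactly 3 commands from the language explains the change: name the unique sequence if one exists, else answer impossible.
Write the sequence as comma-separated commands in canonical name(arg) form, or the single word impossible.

extend(1), extend(1), extend(1)

start: joint angles (θ0=270°, θ1=90°, e=1)
step 1 (extend(1)): joint angles (θ0=270°, θ1=90°, e=2)
step 2 (extend(1)): joint angles (θ0=270°, θ1=90°, e=3)
step 3 (extend(1)): joint angles (θ0=270°, θ1=90°, e=3)
uniquely the one of 125 3-step routes that fits.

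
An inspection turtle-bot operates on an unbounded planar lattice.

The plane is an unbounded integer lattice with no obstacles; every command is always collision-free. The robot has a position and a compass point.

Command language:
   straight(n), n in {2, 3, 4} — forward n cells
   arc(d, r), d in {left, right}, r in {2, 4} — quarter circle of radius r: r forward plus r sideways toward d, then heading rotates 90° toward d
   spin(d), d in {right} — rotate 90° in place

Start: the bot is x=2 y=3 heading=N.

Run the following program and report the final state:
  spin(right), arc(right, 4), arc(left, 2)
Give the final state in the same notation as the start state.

x=8 y=-3 heading=E

start: x=2 y=3 heading=N
1. spin(right) → x=2 y=3 heading=E
2. arc(right, 4) → x=6 y=-1 heading=S
3. arc(left, 2) → x=8 y=-3 heading=E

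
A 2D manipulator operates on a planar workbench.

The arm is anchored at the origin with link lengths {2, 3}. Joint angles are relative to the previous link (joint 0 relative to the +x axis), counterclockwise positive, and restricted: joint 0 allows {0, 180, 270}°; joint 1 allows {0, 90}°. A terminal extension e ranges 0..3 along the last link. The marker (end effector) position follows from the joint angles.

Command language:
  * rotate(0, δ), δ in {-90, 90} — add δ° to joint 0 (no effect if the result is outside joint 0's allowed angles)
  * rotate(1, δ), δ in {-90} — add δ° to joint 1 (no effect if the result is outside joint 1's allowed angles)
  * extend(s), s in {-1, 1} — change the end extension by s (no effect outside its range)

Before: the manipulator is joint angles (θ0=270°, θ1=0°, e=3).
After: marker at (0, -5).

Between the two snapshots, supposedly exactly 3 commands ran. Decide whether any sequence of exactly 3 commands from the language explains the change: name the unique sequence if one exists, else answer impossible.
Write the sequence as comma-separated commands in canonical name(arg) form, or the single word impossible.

begin: joint angles (θ0=270°, θ1=0°, e=3)
t=1 extend(-1) ⇒ joint angles (θ0=270°, θ1=0°, e=2)
t=2 extend(-1) ⇒ joint angles (θ0=270°, θ1=0°, e=1)
t=3 extend(-1) ⇒ joint angles (θ0=270°, θ1=0°, e=0)
no rival 3-sequence matches.

extend(-1), extend(-1), extend(-1)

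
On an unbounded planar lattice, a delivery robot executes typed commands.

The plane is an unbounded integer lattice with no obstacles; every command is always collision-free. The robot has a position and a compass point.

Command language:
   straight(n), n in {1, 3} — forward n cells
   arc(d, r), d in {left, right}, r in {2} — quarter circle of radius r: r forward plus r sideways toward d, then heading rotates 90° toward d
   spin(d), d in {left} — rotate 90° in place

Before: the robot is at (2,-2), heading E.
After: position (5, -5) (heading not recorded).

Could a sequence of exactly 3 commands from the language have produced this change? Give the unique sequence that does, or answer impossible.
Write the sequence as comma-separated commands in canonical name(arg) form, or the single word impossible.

straight(1), arc(right, 2), straight(1)

t0: at (2,-2), heading E
1. straight(1) → at (3,-2), heading E
2. arc(right, 2) → at (5,-4), heading S
3. straight(1) → at (5,-5), heading S
all 125 alternatives checked — unique.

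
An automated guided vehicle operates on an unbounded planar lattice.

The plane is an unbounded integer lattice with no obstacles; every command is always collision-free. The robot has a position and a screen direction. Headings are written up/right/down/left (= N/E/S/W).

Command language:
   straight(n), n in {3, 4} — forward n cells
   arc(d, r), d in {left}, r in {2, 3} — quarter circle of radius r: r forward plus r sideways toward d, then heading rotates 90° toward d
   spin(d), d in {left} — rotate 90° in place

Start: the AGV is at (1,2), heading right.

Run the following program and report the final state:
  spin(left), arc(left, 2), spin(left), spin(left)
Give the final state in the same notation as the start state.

at (-1,4), heading right

from: at (1,2), heading right
1. spin(left) → at (1,2), heading up
2. arc(left, 2) → at (-1,4), heading left
3. spin(left) → at (-1,4), heading down
4. spin(left) → at (-1,4), heading right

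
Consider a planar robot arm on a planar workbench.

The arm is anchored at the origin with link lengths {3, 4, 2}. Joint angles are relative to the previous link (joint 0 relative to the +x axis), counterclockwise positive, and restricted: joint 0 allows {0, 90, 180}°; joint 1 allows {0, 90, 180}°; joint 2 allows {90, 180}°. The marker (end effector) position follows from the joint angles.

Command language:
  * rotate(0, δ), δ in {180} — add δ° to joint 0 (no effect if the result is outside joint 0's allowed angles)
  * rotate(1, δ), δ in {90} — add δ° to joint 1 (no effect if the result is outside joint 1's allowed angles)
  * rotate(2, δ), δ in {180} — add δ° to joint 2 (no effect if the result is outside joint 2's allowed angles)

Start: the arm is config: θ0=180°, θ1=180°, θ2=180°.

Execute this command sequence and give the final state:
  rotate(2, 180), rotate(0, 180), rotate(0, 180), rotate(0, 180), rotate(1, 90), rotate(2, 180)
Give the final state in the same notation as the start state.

config: θ0=0°, θ1=180°, θ2=180°

from: config: θ0=180°, θ1=180°, θ2=180°
step 1 (rotate(2, 180)): config: θ0=180°, θ1=180°, θ2=180°
step 2 (rotate(0, 180)): config: θ0=0°, θ1=180°, θ2=180°
step 3 (rotate(0, 180)): config: θ0=180°, θ1=180°, θ2=180°
step 4 (rotate(0, 180)): config: θ0=0°, θ1=180°, θ2=180°
step 5 (rotate(1, 90)): config: θ0=0°, θ1=180°, θ2=180°
step 6 (rotate(2, 180)): config: θ0=0°, θ1=180°, θ2=180°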